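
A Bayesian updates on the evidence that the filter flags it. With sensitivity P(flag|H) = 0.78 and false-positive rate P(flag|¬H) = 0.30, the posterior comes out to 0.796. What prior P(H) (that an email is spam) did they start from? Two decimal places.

In odds form, posterior odds = prior odds × likelihood ratio, so prior odds = posterior odds ÷ LR.
Posterior odds = 0.796/(1−0.796) = 3.9020. LR = 0.78/0.30 = 2.6000.
Prior odds = 3.9020/2.6000 = 1.5008, so P(H) = 1.5008/(1+1.5008) ≈ 0.60.

P(H) = 0.60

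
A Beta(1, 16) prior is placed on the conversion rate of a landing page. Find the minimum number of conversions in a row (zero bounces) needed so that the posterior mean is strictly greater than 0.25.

k = 5

After k conversions and 0 bounces the posterior is Beta(1+k, 16), with mean (1+k)/(1+16+k).
Set (1+k)/(17+k) > 0.25 and solve: k > (0.25·17 − 1)/(1 − 0.25) = 4.333.
The smallest integer exceeding 4.333 is 5, and checking k=5: (6)/(22) = 0.2727 > 0.25.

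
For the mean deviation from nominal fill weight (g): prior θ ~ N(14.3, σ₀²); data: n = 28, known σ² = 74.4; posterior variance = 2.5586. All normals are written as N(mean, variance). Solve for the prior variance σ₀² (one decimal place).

σ₀² = 69.0

For the Normal–Normal model with known σ², precisions add: τ_n = τ₀ + n/σ².
So 1/σ₀² = 1/2.5586 − 28/74.4 = 0.390839 − 0.376344 = 0.014495.
Hence σ₀² = 1/0.014495 ≈ 69.0.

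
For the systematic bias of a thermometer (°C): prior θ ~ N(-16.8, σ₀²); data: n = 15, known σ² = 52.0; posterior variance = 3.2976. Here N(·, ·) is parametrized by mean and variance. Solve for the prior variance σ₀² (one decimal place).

σ₀² = 67.6

Posterior precision equals prior precision plus data precision: 1/σ_n² = 1/σ₀² + n/σ².
So 1/σ₀² = 1/3.2976 − 15/52.0 = 0.303251 − 0.288462 = 0.014789.
Hence σ₀² = 1/0.014789 ≈ 67.6.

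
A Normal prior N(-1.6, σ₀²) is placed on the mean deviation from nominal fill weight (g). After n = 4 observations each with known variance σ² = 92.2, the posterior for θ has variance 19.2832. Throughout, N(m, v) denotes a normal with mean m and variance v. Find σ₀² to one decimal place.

σ₀² = 118.0

For the Normal–Normal model with known σ², precisions add: τ_n = τ₀ + n/σ².
So 1/σ₀² = 1/19.2832 − 4/92.2 = 0.051859 − 0.043384 = 0.008475.
Hence σ₀² = 1/0.008475 ≈ 118.0.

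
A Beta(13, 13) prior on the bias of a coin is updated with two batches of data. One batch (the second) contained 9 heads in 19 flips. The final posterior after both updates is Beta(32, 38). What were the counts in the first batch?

Because Beta–binomial updating is additive in the counts, the combined data contributed (α_post−α_prior, β_post−β_prior) successes and failures.
Total across both batches: 32−13=19 heads, 38−13=25 tails.
Subtract the second batch: 19−9=10 heads and 25−10=15 tails.

10 heads and 15 tails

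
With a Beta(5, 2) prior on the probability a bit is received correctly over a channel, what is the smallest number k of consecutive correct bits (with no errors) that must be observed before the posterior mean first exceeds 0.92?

k = 19

After k correct bits and 0 errors the posterior is Beta(5+k, 2), with mean (5+k)/(5+2+k).
Set (5+k)/(7+k) > 0.92 and solve: k > (0.92·7 − 5)/(1 − 0.92) = 18.000.
The smallest integer exceeding 18.000 is 19, and checking k=19: (24)/(26) = 0.9231 > 0.92.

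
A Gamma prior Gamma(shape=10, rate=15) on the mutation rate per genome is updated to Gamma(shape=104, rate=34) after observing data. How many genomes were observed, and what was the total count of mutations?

Gamma–Poisson conjugacy: posterior shape = α + Σxᵢ, posterior rate = β + n.
Matching: Σxᵢ = 104 − 10 = 94 and n = 34 − 15 = 19.

n = 19 genomes with total 94 mutations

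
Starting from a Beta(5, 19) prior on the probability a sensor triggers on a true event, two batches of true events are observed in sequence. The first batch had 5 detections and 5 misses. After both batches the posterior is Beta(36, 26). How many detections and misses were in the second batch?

26 detections and 2 misses

Because Beta–binomial updating is additive in the counts, the combined data contributed (α_post−α_prior, β_post−β_prior) successes and failures.
Total across both batches: 36−5=31 detections, 26−19=7 misses.
Subtract the first batch: 31−5=26 detections and 7−5=2 misses.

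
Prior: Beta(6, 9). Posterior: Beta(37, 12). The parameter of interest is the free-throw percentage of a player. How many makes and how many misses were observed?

Beta is conjugate to the binomial likelihood: posterior = Beta(α+s, β+f).
So s = 37 − 6 = 31 and f = 12 − 9 = 3.

31 makes and 3 misses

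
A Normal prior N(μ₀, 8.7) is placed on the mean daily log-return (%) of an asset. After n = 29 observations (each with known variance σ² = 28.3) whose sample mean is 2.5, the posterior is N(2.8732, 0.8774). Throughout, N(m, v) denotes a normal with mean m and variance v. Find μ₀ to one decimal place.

The posterior mean is a precision-weighted average: μ_n = (τ₀μ₀ + τ_data·x̄)/(τ₀+τ_data), with τ₀=1/σ₀² and τ_data=n/σ².
Here τ₀ = 1/8.7 = 0.114943 and τ_data = 29/28.3 = 1.024735, so τ_n = 1.139678.
Rearranging for μ₀: μ₀ = (μ_n·τ_n − τ_data·x̄)/τ₀ = (2.8732·1.139678 − 1.024735·2.5) / 0.114943 = 0.712685/0.114943 ≈ 6.2.

μ₀ = 6.2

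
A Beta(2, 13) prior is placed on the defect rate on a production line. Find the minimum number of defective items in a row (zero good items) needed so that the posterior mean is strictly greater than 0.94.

k = 202

After k defective items and 0 good items the posterior is Beta(2+k, 13), with mean (2+k)/(2+13+k).
Set (2+k)/(15+k) > 0.94 and solve: k > (0.94·15 − 2)/(1 − 0.94) = 201.667.
The smallest integer exceeding 201.667 is 202, and checking k=202: (204)/(217) = 0.9401 > 0.94.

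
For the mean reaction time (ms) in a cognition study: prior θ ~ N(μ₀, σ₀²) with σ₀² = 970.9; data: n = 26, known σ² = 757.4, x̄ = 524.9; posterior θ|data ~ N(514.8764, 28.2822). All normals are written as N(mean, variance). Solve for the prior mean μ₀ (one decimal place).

μ₀ = 180.8

The posterior mean is a precision-weighted average: μ_n = (τ₀μ₀ + τ_data·x̄)/(τ₀+τ_data), with τ₀=1/σ₀² and τ_data=n/σ².
Here τ₀ = 1/970.9 = 0.001030 and τ_data = 26/757.4 = 0.034328, so τ_n = 0.035358.
Rearranging for μ₀: μ₀ = (μ_n·τ_n − τ_data·x̄)/τ₀ = (514.8764·0.035358 − 0.034328·524.9) / 0.001030 = 0.186233/0.001030 ≈ 180.8.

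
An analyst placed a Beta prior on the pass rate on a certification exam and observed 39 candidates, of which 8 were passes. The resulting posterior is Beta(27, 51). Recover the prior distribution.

Beta(19, 20)

A Beta(a, b) prior with s successes and f failures in binomial data gives a Beta(a+s, b+f) posterior.
Subtract the data counts: 27−8=19, 51−31=20.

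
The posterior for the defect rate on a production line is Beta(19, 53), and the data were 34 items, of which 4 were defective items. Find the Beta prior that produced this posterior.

Beta(15, 23)

A Beta(α, β) prior with s successes and f failures in binomial data gives a Beta(α+s, β+f) posterior.
So α = 19 − 4 = 15 and β = 53 − 30 = 23.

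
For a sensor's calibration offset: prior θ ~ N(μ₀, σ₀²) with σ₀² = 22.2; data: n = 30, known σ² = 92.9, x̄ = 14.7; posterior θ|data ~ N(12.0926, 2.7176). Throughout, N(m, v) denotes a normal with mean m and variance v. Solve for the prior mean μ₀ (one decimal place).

μ₀ = -6.6

The posterior mean is a precision-weighted average: μ_n = (τ₀μ₀ + τ_data·x̄)/(τ₀+τ_data), with τ₀=1/σ₀² and τ_data=n/σ².
Here τ₀ = 1/22.2 = 0.045045 and τ_data = 30/92.9 = 0.322928, so τ_n = 0.367973.
Rearranging for μ₀: μ₀ = (μ_n·τ_n − τ_data·x̄)/τ₀ = (12.0926·0.367973 − 0.322928·14.7) / 0.045045 = -0.297291/0.045045 ≈ -6.6.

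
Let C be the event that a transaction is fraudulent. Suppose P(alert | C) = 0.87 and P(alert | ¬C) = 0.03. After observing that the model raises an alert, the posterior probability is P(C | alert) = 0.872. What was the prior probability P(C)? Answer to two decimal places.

P(C) = 0.19

In odds form, posterior odds = prior odds × likelihood ratio, so prior odds = posterior odds ÷ LR.
Posterior odds = 0.872/(1−0.872) = 6.8125. LR = 0.87/0.03 = 29.0000.
Prior odds = 6.8125/29.0000 = 0.2349, so P(C) = 0.2349/(1+0.2349) ≈ 0.19.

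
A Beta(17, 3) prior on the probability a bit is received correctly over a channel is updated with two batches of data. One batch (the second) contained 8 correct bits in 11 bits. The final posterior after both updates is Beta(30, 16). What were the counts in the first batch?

5 correct bits and 10 errors

Because Beta–binomial updating is additive in the counts, the combined data contributed (α_post−α_prior, β_post−β_prior) successes and failures.
Total across both batches: 30−17=13 correct bits, 16−3=13 errors.
Subtract the second batch: 13−8=5 correct bits and 13−3=10 errors.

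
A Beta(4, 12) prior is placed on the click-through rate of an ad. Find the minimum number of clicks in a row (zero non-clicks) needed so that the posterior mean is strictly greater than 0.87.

After k clicks and 0 non-clicks the posterior is Beta(4+k, 12), with mean (4+k)/(4+12+k).
Set (4+k)/(16+k) > 0.87 and solve: k > (0.87·16 − 4)/(1 − 0.87) = 76.308.
The smallest integer exceeding 76.308 is 77, and checking k=77: (81)/(93) = 0.8710 > 0.87.

k = 77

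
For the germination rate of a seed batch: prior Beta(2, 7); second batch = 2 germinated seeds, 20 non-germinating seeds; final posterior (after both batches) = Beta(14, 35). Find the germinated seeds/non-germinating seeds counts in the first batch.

Sequential conjugate updates are equivalent to a single update on the pooled data, so total successes = posterior α − prior α and total failures = posterior β − prior β.
Total across both batches: 14−2=12 germinated seeds, 35−7=28 non-germinating seeds.
Subtract the second batch: 12−2=10 germinated seeds and 28−20=8 non-germinating seeds.

10 germinated seeds and 8 non-germinating seeds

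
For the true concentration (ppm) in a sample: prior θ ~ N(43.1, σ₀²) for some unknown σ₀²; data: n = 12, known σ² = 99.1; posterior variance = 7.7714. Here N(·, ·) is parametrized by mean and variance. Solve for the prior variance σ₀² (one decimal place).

For the Normal–Normal model with known σ², precisions add: τ_n = τ₀ + n/σ².
So 1/σ₀² = 1/7.7714 − 12/99.1 = 0.128677 − 0.121090 = 0.007587.
Hence σ₀² = 1/0.007587 ≈ 131.8.

σ₀² = 131.8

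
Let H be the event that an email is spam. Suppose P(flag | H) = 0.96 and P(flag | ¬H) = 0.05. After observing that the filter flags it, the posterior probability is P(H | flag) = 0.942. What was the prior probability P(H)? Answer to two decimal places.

P(H) = 0.46

In odds form, posterior odds = prior odds × likelihood ratio, so prior odds = posterior odds ÷ LR.
Posterior odds = 0.942/(1−0.942) = 16.2414. LR = 0.96/0.05 = 19.2000.
Prior odds = 16.2414/19.2000 = 0.8459, so P(H) = 0.8459/(1+0.8459) ≈ 0.46.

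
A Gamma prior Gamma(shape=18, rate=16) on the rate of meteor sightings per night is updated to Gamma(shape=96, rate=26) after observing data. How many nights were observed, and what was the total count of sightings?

Gamma–Poisson conjugacy: posterior shape = α + Σxᵢ, posterior rate = β + n.
Matching: Σxᵢ = 96 − 18 = 78 and n = 26 − 16 = 10.

n = 10 nights with total 78 sightings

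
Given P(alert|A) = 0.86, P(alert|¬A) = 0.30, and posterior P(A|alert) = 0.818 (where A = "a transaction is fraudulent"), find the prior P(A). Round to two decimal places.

In odds form, posterior odds = prior odds × likelihood ratio, so prior odds = posterior odds ÷ LR.
Posterior odds = 0.818/(1−0.818) = 4.4945. LR = 0.86/0.30 = 2.8667.
Prior odds = 4.4945/2.8667 = 1.5678, so P(A) = 1.5678/(1+1.5678) ≈ 0.61.

P(A) = 0.61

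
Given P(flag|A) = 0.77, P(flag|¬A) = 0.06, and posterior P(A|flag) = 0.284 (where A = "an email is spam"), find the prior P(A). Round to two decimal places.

P(A) = 0.03

In odds form, posterior odds = prior odds × likelihood ratio, so prior odds = posterior odds ÷ LR.
Posterior odds = 0.284/(1−0.284) = 0.3966. LR = 0.77/0.06 = 12.8333.
Prior odds = 0.3966/12.8333 = 0.0309, so P(A) = 0.0309/(1+0.0309) ≈ 0.03.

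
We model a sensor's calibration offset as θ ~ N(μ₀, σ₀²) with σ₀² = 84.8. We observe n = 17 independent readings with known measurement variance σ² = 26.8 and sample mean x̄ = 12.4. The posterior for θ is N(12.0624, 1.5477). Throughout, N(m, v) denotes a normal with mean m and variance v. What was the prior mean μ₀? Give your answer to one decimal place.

μ₀ = -6.1

The posterior mean is a precision-weighted average: μ_n = (τ₀μ₀ + τ_data·x̄)/(τ₀+τ_data), with τ₀=1/σ₀² and τ_data=n/σ².
Here τ₀ = 1/84.8 = 0.011792 and τ_data = 17/26.8 = 0.634328, so τ_n = 0.646120.
Rearranging for μ₀: μ₀ = (μ_n·τ_n − τ_data·x̄)/τ₀ = (12.0624·0.646120 − 0.634328·12.4) / 0.011792 = -0.071909/0.011792 ≈ -6.1.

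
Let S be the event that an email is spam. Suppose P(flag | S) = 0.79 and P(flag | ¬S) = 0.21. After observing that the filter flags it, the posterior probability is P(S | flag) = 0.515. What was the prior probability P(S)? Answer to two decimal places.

P(S) = 0.22

Bayes' rule in odds form gives O(S|E) = O(S)·[P(E|S)/P(E|¬S)], hence O(S) = O(S|E)/LR.
Posterior odds = 0.515/(1−0.515) = 1.0619. LR = 0.79/0.21 = 3.7619.
Prior odds = 1.0619/3.7619 = 0.2823, so P(S) = 0.2823/(1+0.2823) ≈ 0.22.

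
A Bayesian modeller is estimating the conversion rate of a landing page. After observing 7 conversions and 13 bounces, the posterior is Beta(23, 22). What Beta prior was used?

A Beta(α, β) prior with s successes and f failures in binomial data gives a Beta(α+s, β+f) posterior.
Subtract the data counts: 23−7=16, 22−13=9.

Beta(16, 9)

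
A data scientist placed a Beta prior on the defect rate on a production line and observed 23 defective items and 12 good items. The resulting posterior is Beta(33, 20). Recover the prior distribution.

Beta(10, 8)

Beta is conjugate to the binomial likelihood: posterior = Beta(a+s, b+f).
So a = 33 − 23 = 10 and b = 20 − 12 = 8.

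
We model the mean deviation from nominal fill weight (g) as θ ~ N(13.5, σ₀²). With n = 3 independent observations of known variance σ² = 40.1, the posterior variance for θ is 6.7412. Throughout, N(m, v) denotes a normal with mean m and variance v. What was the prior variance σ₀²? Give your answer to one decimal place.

σ₀² = 13.6

Posterior precision equals prior precision plus data precision: 1/σ_n² = 1/σ₀² + n/σ².
So 1/σ₀² = 1/6.7412 − 3/40.1 = 0.148342 − 0.074813 = 0.073529.
Hence σ₀² = 1/0.073529 ≈ 13.6.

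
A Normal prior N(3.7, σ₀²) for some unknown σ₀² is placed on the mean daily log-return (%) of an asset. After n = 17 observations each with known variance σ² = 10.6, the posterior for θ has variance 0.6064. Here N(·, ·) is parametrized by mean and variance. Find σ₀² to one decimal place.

Posterior precision equals prior precision plus data precision: 1/σ_n² = 1/σ₀² + n/σ².
So 1/σ₀² = 1/0.6064 − 17/10.6 = 1.649077 − 1.603774 = 0.045303.
Hence σ₀² = 1/0.045303 ≈ 22.1.

σ₀² = 22.1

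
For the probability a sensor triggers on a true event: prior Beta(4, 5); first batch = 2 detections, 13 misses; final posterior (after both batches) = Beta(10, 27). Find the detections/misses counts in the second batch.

4 detections and 9 misses

Because Beta–binomial updating is additive in the counts, the combined data contributed (α_post−α_prior, β_post−β_prior) successes and failures.
Total across both batches: 10−4=6 detections, 27−5=22 misses.
Subtract the first batch: 6−2=4 detections and 22−13=9 misses.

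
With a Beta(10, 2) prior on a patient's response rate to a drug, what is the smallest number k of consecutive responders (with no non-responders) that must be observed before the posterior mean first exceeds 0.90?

After k responders and 0 non-responders the posterior is Beta(10+k, 2), with mean (10+k)/(10+2+k).
Set (10+k)/(12+k) > 0.90 and solve: k > (0.90·12 − 10)/(1 − 0.90) = 8.000.
The smallest integer exceeding 8.000 is 9.

k = 9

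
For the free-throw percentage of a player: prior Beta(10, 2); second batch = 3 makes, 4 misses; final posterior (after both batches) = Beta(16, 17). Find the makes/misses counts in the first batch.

3 makes and 11 misses

Sequential conjugate updates are equivalent to a single update on the pooled data, so total successes = posterior α − prior α and total failures = posterior β − prior β.
Total across both batches: 16−10=6 makes, 17−2=15 misses.
Subtract the second batch: 6−3=3 makes and 15−4=11 misses.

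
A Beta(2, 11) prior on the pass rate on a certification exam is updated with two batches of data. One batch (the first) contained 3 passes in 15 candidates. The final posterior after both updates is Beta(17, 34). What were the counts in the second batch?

12 passes and 11 failures

Because Beta–binomial updating is additive in the counts, the combined data contributed (α_post−α_prior, β_post−β_prior) successes and failures.
Total across both batches: 17−2=15 passes, 34−11=23 failures.
Subtract the first batch: 15−3=12 passes and 23−12=11 failures.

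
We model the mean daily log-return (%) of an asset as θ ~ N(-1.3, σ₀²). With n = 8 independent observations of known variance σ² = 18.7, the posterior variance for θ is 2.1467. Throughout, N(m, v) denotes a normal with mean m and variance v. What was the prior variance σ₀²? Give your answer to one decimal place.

For the Normal–Normal model with known σ², precisions add: τ_n = τ₀ + n/σ².
So 1/σ₀² = 1/2.1467 − 8/18.7 = 0.465831 − 0.427807 = 0.038024.
Hence σ₀² = 1/0.038024 ≈ 26.3.

σ₀² = 26.3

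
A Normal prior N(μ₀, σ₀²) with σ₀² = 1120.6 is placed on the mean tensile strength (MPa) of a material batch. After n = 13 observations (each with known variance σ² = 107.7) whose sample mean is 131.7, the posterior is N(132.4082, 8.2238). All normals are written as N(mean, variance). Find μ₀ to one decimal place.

The posterior mean is a precision-weighted average: μ_n = (τ₀μ₀ + τ_data·x̄)/(τ₀+τ_data), with τ₀=1/σ₀² and τ_data=n/σ².
Here τ₀ = 1/1120.6 = 0.000892 and τ_data = 13/107.7 = 0.120706, so τ_n = 0.121598.
Rearranging for μ₀: μ₀ = (μ_n·τ_n − τ_data·x̄)/τ₀ = (132.4082·0.121598 − 0.120706·131.7) / 0.000892 = 0.203592/0.000892 ≈ 228.2.

μ₀ = 228.2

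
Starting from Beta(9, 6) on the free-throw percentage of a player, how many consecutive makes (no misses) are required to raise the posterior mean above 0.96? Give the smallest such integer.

After k makes and 0 misses the posterior is Beta(9+k, 6), with mean (9+k)/(9+6+k).
Set (9+k)/(15+k) > 0.96 and solve: k > (0.96·15 − 9)/(1 − 0.96) = 135.000.
The smallest integer exceeding 135.000 is 136, and checking k=136: (145)/(151) = 0.9603 > 0.96.

k = 136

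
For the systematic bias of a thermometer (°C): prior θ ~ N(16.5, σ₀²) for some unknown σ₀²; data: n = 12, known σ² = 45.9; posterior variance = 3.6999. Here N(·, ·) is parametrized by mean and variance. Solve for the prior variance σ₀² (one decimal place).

σ₀² = 113.1

For the Normal–Normal model with known σ², precisions add: τ_n = τ₀ + n/σ².
So 1/σ₀² = 1/3.6999 − 12/45.9 = 0.270278 − 0.261438 = 0.008840.
Hence σ₀² = 1/0.008840 ≈ 113.1.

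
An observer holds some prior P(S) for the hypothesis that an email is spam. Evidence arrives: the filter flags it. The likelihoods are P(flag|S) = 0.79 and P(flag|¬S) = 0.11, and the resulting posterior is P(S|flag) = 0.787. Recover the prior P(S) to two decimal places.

In odds form, posterior odds = prior odds × likelihood ratio, so prior odds = posterior odds ÷ LR.
Posterior odds = 0.787/(1−0.787) = 3.6948. LR = 0.79/0.11 = 7.1818.
Prior odds = 3.6948/7.1818 = 0.5145, so P(S) = 0.5145/(1+0.5145) ≈ 0.34.

P(S) = 0.34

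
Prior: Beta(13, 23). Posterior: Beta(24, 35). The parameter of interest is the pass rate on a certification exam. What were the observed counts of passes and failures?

11 passes and 12 failures

Beta is conjugate to the binomial likelihood: posterior = Beta(α+s, β+f).
So s = 24 − 13 = 11 and f = 35 − 23 = 12.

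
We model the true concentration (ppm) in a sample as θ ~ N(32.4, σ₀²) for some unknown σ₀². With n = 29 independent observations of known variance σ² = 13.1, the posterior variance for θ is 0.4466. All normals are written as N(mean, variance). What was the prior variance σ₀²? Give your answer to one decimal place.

Posterior precision equals prior precision plus data precision: 1/σ_n² = 1/σ₀² + n/σ².
So 1/σ₀² = 1/0.4466 − 29/13.1 = 2.239140 − 2.213740 = 0.025400.
Hence σ₀² = 1/0.025400 ≈ 39.4.

σ₀² = 39.4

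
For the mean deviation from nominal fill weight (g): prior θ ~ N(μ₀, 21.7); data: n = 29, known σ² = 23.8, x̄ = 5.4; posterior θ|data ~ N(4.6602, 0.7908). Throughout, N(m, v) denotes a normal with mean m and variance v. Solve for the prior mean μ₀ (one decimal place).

μ₀ = -14.9

The posterior mean is a precision-weighted average: μ_n = (τ₀μ₀ + τ_data·x̄)/(τ₀+τ_data), with τ₀=1/σ₀² and τ_data=n/σ².
Here τ₀ = 1/21.7 = 0.046083 and τ_data = 29/23.8 = 1.218487, so τ_n = 1.264570.
Rearranging for μ₀: μ₀ = (μ_n·τ_n − τ_data·x̄)/τ₀ = (4.6602·1.264570 − 1.218487·5.4) / 0.046083 = -0.686681/0.046083 ≈ -14.9.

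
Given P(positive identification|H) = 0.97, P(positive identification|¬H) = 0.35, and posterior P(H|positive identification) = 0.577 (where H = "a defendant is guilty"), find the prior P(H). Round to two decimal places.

Bayes' rule in odds form gives O(H|E) = O(H)·[P(E|H)/P(E|¬H)], hence O(H) = O(H|E)/LR.
Posterior odds = 0.577/(1−0.577) = 1.3641. LR = 0.97/0.35 = 2.7714.
Prior odds = 1.3641/2.7714 = 0.4922, so P(H) = 0.4922/(1+0.4922) ≈ 0.33.

P(H) = 0.33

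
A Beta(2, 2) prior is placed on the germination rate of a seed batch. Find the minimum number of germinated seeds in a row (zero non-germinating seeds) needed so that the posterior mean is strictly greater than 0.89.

After k germinated seeds and 0 non-germinating seeds the posterior is Beta(2+k, 2), with mean (2+k)/(2+2+k).
Set (2+k)/(4+k) > 0.89 and solve: k > (0.89·4 − 2)/(1 − 0.89) = 14.182.
The smallest integer exceeding 14.182 is 15, and checking k=15: (17)/(19) = 0.8947 > 0.89.

k = 15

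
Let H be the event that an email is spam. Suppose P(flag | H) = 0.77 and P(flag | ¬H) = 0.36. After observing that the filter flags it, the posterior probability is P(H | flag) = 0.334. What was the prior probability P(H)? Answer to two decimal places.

P(H) = 0.19

Bayes' rule in odds form gives O(H|E) = O(H)·[P(E|H)/P(E|¬H)], hence O(H) = O(H|E)/LR.
Posterior odds = 0.334/(1−0.334) = 0.5015. LR = 0.77/0.36 = 2.1389.
Prior odds = 0.5015/2.1389 = 0.2345, so P(H) = 0.2345/(1+0.2345) ≈ 0.19.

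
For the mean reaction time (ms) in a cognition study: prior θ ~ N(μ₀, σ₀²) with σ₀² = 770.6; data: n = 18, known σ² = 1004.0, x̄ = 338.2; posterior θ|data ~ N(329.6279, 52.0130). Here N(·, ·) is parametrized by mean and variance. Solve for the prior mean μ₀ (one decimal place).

μ₀ = 211.2

With known observation variance, the Normal–Normal posterior has precision τ_n = τ₀ + n/σ² and mean μ_n = (τ₀μ₀ + (n/σ²)x̄)/τ_n.
Here τ₀ = 1/770.6 = 0.001298 and τ_data = 18/1004.0 = 0.017928, so τ_n = 0.019226.
Rearranging for μ₀: μ₀ = (μ_n·τ_n − τ_data·x̄)/τ₀ = (329.6279·0.019226 − 0.017928·338.2) / 0.001298 = 0.274176/0.001298 ≈ 211.2.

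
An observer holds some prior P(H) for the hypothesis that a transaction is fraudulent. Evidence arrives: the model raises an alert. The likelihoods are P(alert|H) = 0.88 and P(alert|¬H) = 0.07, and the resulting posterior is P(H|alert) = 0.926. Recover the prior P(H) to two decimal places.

Bayes' rule in odds form gives O(H|E) = O(H)·[P(E|H)/P(E|¬H)], hence O(H) = O(H|E)/LR.
Posterior odds = 0.926/(1−0.926) = 12.5135. LR = 0.88/0.07 = 12.5714.
Prior odds = 12.5135/12.5714 = 0.9954, so P(H) = 0.9954/(1+0.9954) ≈ 0.50.

P(H) = 0.50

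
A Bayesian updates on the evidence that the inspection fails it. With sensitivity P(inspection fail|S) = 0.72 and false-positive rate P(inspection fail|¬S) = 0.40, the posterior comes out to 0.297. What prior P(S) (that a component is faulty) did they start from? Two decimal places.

Bayes' rule in odds form gives O(S|E) = O(S)·[P(E|S)/P(E|¬S)], hence O(S) = O(S|E)/LR.
Posterior odds = 0.297/(1−0.297) = 0.4225. LR = 0.72/0.40 = 1.8000.
Prior odds = 0.4225/1.8000 = 0.2347, so P(S) = 0.2347/(1+0.2347) ≈ 0.19.

P(S) = 0.19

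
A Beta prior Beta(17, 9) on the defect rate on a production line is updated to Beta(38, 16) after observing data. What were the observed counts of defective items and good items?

21 defective items and 7 good items

Beta is conjugate to the binomial likelihood: posterior = Beta(a+s, b+f).
Match parameters: s=38−17=21, f=16−9=7.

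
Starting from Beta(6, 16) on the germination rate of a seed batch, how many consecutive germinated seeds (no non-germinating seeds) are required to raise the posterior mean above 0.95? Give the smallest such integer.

k = 299

After k germinated seeds and 0 non-germinating seeds the posterior is Beta(6+k, 16), with mean (6+k)/(6+16+k).
Set (6+k)/(22+k) > 0.95 and solve: k > (0.95·22 − 6)/(1 − 0.95) = 298.000.
The smallest integer exceeding 298.000 is 299.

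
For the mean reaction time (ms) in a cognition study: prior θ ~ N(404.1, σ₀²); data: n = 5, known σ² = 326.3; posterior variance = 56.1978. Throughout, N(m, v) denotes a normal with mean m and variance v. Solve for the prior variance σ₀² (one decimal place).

σ₀² = 404.7

Posterior precision equals prior precision plus data precision: 1/σ_n² = 1/σ₀² + n/σ².
So 1/σ₀² = 1/56.1978 − 5/326.3 = 0.017794 − 0.015323 = 0.002471.
Hence σ₀² = 1/0.002471 ≈ 404.7.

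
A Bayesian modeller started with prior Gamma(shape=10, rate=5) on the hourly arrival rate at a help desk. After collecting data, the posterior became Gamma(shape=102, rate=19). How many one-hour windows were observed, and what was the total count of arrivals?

Gamma–Poisson conjugacy: posterior shape = α + Σxᵢ, posterior rate = β + n.
Matching: Σxᵢ = 102 − 10 = 92 and n = 19 − 5 = 14.

n = 14 one-hour windows with total 92 arrivals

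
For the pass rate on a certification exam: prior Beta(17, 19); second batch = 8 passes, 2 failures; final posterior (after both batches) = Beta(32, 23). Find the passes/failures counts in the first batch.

Because Beta–binomial updating is additive in the counts, the combined data contributed (α_post−α_prior, β_post−β_prior) successes and failures.
Total across both batches: 32−17=15 passes, 23−19=4 failures.
Subtract the second batch: 15−8=7 passes and 4−2=2 failures.

7 passes and 2 failures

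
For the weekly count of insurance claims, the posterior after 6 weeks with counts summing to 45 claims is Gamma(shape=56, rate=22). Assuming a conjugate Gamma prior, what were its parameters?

A Gamma(α, β) prior (rate parametrization) on a Poisson rate with n observations summing to S gives posterior Gamma(α+S, β+n).
So α = 56 − 45 = 11 and β = 22 − 6 = 16.

Gamma(shape=11, rate=16)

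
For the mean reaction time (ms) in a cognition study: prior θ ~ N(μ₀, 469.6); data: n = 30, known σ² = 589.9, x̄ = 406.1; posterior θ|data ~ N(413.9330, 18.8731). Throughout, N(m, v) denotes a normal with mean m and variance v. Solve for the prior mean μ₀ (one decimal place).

The posterior mean is a precision-weighted average: μ_n = (τ₀μ₀ + τ_data·x̄)/(τ₀+τ_data), with τ₀=1/σ₀² and τ_data=n/σ².
Here τ₀ = 1/469.6 = 0.002129 and τ_data = 30/589.9 = 0.050856, so τ_n = 0.052985.
Rearranging for μ₀: μ₀ = (μ_n·τ_n − τ_data·x̄)/τ₀ = (413.9330·0.052985 − 0.050856·406.1) / 0.002129 = 1.279618/0.002129 ≈ 601.0.

μ₀ = 601.0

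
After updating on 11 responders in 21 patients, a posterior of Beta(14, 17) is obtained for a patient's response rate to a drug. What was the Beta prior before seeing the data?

Beta(3, 7)

Under Beta–binomial conjugacy the posterior parameters are (a+s, b+f).
So a = 14 − 11 = 3 and b = 17 − 10 = 7.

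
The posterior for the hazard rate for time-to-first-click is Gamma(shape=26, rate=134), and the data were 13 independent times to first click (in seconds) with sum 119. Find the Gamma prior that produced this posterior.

For an exponential likelihood with a Gamma(α, β) prior on the rate, n observations with total T give posterior Gamma(α+n, β+T).
So α = 26 − 13 = 13 and β = 134 − 119 = 15.

Gamma(shape=13, rate=15)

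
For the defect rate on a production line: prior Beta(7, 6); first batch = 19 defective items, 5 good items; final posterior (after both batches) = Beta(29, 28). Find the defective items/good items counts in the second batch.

3 defective items and 17 good items

Sequential conjugate updates are equivalent to a single update on the pooled data, so total successes = posterior α − prior α and total failures = posterior β − prior β.
Total across both batches: 29−7=22 defective items, 28−6=22 good items.
Subtract the first batch: 22−19=3 defective items and 22−5=17 good items.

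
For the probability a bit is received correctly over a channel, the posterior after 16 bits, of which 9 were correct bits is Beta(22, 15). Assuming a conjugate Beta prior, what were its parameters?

Beta(13, 8)

A Beta(a, b) prior with s successes and f failures in binomial data gives a Beta(a+s, b+f) posterior.
So a = 22 − 9 = 13 and b = 15 − 7 = 8.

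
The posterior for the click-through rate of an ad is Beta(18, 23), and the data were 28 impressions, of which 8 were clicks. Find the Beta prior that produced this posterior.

A Beta(α, β) prior with s successes and f failures in binomial data gives a Beta(α+s, β+f) posterior.
So α = 18 − 8 = 10 and β = 23 − 20 = 3.

Beta(10, 3)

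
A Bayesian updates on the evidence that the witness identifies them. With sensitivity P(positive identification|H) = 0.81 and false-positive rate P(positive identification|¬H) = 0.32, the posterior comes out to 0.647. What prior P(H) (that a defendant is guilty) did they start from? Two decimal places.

P(H) = 0.42

Bayes' rule in odds form gives O(H|E) = O(H)·[P(E|H)/P(E|¬H)], hence O(H) = O(H|E)/LR.
Posterior odds = 0.647/(1−0.647) = 1.8329. LR = 0.81/0.32 = 2.5312.
Prior odds = 1.8329/2.5312 = 0.7241, so P(H) = 0.7241/(1+0.7241) ≈ 0.42.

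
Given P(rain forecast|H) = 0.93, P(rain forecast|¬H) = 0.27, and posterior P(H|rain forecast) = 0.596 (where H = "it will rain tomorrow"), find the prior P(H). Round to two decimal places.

P(H) = 0.30

Bayes' rule in odds form gives O(H|E) = O(H)·[P(E|H)/P(E|¬H)], hence O(H) = O(H|E)/LR.
Posterior odds = 0.596/(1−0.596) = 1.4752. LR = 0.93/0.27 = 3.4444.
Prior odds = 1.4752/3.4444 = 0.4283, so P(H) = 0.4283/(1+0.4283) ≈ 0.30.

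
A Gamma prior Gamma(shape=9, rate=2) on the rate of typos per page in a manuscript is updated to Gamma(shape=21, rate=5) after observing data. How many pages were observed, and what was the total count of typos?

Gamma–Poisson conjugacy: posterior shape = α + Σxᵢ, posterior rate = β + n.
Matching: Σxᵢ = 21 − 9 = 12 and n = 5 − 2 = 3.

n = 3 pages with total 12 typos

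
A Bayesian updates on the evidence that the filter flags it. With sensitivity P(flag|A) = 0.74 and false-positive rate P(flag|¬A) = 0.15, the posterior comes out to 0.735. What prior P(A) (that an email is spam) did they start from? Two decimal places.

P(A) = 0.36

Bayes' rule in odds form gives O(A|E) = O(A)·[P(E|A)/P(E|¬A)], hence O(A) = O(A|E)/LR.
Posterior odds = 0.735/(1−0.735) = 2.7736. LR = 0.74/0.15 = 4.9333.
Prior odds = 2.7736/4.9333 = 0.5622, so P(A) = 0.5622/(1+0.5622) ≈ 0.36.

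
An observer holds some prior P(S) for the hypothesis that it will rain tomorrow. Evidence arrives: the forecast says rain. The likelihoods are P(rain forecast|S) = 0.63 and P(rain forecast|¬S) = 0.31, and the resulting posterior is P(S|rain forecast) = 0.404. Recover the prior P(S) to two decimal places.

Bayes' rule in odds form gives O(S|E) = O(S)·[P(E|S)/P(E|¬S)], hence O(S) = O(S|E)/LR.
Posterior odds = 0.404/(1−0.404) = 0.6779. LR = 0.63/0.31 = 2.0323.
Prior odds = 0.6779/2.0323 = 0.3336, so P(S) = 0.3336/(1+0.3336) ≈ 0.25.

P(S) = 0.25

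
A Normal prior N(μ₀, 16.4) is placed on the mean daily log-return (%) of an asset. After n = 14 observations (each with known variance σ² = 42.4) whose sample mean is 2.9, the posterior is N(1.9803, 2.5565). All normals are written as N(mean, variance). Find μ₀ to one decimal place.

μ₀ = -3.0

The posterior mean is a precision-weighted average: μ_n = (τ₀μ₀ + τ_data·x̄)/(τ₀+τ_data), with τ₀=1/σ₀² and τ_data=n/σ².
Here τ₀ = 1/16.4 = 0.060976 and τ_data = 14/42.4 = 0.330189, so τ_n = 0.391165.
Rearranging for μ₀: μ₀ = (μ_n·τ_n − τ_data·x̄)/τ₀ = (1.9803·0.391165 − 0.330189·2.9) / 0.060976 = -0.182924/0.060976 ≈ -3.0.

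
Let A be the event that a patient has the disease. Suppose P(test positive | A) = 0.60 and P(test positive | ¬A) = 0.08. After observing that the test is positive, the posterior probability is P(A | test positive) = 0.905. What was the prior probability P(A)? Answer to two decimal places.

Bayes' rule in odds form gives O(A|E) = O(A)·[P(E|A)/P(E|¬A)], hence O(A) = O(A|E)/LR.
Posterior odds = 0.905/(1−0.905) = 9.5263. LR = 0.60/0.08 = 7.5000.
Prior odds = 9.5263/7.5000 = 1.2702, so P(A) = 1.2702/(1+1.2702) ≈ 0.56.

P(A) = 0.56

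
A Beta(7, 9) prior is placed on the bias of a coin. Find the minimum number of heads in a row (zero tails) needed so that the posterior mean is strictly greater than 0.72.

k = 17

After k heads and 0 tails the posterior is Beta(7+k, 9), with mean (7+k)/(7+9+k).
Set (7+k)/(16+k) > 0.72 and solve: k > (0.72·16 − 7)/(1 − 0.72) = 16.143.
The smallest integer exceeding 16.143 is 17, and checking k=17: (24)/(33) = 0.7273 > 0.72.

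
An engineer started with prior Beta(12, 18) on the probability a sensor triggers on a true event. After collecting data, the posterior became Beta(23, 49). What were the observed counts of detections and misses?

11 detections and 31 misses

Under Beta–binomial conjugacy the posterior parameters are (α+s, β+f).
So s = 23 − 12 = 11 and f = 49 − 18 = 31.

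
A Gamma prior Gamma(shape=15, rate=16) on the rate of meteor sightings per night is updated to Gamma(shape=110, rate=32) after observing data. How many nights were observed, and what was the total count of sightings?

A Gamma(α, β) prior (rate parametrization) on a Poisson rate with n observations summing to S gives posterior Gamma(α+S, β+n).
Matching: Σxᵢ = 110 − 15 = 95 and n = 32 − 16 = 16.

n = 16 nights with total 95 sightings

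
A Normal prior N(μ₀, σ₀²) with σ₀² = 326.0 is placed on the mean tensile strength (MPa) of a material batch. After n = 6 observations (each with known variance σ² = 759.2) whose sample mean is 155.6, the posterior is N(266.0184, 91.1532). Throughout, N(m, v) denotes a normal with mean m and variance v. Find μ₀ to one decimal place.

μ₀ = 550.5

With known observation variance, the Normal–Normal posterior has precision τ_n = τ₀ + n/σ² and mean μ_n = (τ₀μ₀ + (n/σ²)x̄)/τ_n.
Here τ₀ = 1/326.0 = 0.003067 and τ_data = 6/759.2 = 0.007903, so τ_n = 0.010970.
Rearranging for μ₀: μ₀ = (μ_n·τ_n − τ_data·x̄)/τ₀ = (266.0184·0.010970 − 0.007903·155.6) / 0.003067 = 1.688515/0.003067 ≈ 550.5.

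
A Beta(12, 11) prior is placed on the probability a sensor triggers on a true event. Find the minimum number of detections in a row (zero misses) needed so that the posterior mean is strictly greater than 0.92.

After k detections and 0 misses the posterior is Beta(12+k, 11), with mean (12+k)/(12+11+k).
Set (12+k)/(23+k) > 0.92 and solve: k > (0.92·23 − 12)/(1 − 0.92) = 114.500.
The smallest integer exceeding 114.500 is 115.

k = 115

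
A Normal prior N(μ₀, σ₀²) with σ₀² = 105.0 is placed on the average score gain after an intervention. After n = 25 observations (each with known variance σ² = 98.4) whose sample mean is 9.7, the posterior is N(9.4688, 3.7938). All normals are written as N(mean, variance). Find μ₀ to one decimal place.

μ₀ = 3.3

With known observation variance, the Normal–Normal posterior has precision τ_n = τ₀ + n/σ² and mean μ_n = (τ₀μ₀ + (n/σ²)x̄)/τ_n.
Here τ₀ = 1/105.0 = 0.009524 and τ_data = 25/98.4 = 0.254065, so τ_n = 0.263589.
Rearranging for μ₀: μ₀ = (μ_n·τ_n − τ_data·x̄)/τ₀ = (9.4688·0.263589 − 0.254065·9.7) / 0.009524 = 0.031441/0.009524 ≈ 3.3.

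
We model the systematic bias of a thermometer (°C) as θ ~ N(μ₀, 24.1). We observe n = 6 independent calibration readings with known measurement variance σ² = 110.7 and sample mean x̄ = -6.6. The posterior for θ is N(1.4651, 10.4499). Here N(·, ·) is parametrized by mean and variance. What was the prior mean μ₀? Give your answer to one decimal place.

With known observation variance, the Normal–Normal posterior has precision τ_n = τ₀ + n/σ² and mean μ_n = (τ₀μ₀ + (n/σ²)x̄)/τ_n.
Here τ₀ = 1/24.1 = 0.041494 and τ_data = 6/110.7 = 0.054201, so τ_n = 0.095695.
Rearranging for μ₀: μ₀ = (μ_n·τ_n − τ_data·x̄)/τ₀ = (1.4651·0.095695 − 0.054201·-6.6) / 0.041494 = 0.497929/0.041494 ≈ 12.0.

μ₀ = 12.0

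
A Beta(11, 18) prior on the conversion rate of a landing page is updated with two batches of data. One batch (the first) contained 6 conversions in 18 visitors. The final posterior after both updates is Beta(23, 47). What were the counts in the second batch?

Sequential conjugate updates are equivalent to a single update on the pooled data, so total successes = posterior α − prior α and total failures = posterior β − prior β.
Total across both batches: 23−11=12 conversions, 47−18=29 bounces.
Subtract the first batch: 12−6=6 conversions and 29−12=17 bounces.

6 conversions and 17 bounces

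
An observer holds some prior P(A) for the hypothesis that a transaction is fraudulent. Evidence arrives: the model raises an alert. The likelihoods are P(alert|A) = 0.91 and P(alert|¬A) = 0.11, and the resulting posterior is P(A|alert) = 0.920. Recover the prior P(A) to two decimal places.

P(A) = 0.58

Bayes' rule in odds form gives O(A|E) = O(A)·[P(E|A)/P(E|¬A)], hence O(A) = O(A|E)/LR.
Posterior odds = 0.920/(1−0.920) = 11.5000. LR = 0.91/0.11 = 8.2727.
Prior odds = 11.5000/8.2727 = 1.3901, so P(A) = 1.3901/(1+1.3901) ≈ 0.58.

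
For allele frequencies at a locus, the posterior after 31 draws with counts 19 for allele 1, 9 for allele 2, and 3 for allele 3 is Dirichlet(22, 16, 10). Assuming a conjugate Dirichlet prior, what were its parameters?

For a Dirichlet(α) prior with multinomial counts c, the posterior is Dirichlet(α + c) componentwise.
Subtract each count from the matching posterior parameter: 22−19=3, 16−9=7, 10−3=7.

Dirichlet(3, 7, 7)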